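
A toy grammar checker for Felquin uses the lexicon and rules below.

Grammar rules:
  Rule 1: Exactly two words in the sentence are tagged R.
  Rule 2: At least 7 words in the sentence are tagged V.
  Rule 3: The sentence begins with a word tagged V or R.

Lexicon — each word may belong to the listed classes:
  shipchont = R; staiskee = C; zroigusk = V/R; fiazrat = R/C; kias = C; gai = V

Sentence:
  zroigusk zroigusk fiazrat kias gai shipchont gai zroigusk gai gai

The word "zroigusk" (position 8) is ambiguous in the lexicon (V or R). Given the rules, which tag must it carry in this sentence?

Candidates per position — 1:zroigusk {V,R}; 2:zroigusk {V,R}; 3:fiazrat {R,C}; 4:kias {C}; 5:gai {V}; 6:shipchont {R}; 7:gai {V}; 8:zroigusk {V,R}; 9:gai {V}; 10:gai {V}.
Position 1: tagging it R would leave rule 2 unsatisfiable, so it must be V.
Position 2: tagging it R would leave rule 2 unsatisfiable, so it must be V.
Position 8: tagging it R would leave rule 2 unsatisfiable, so it must be V.
Position 3: tagging it C would leave rule 1 unsatisfiable, so it must be R.
The only consistent sequence is: V V R C V R V V V V.
Verifying each rule — rule 1 ✓; rule 2 ✓; rule 3 ✓.

V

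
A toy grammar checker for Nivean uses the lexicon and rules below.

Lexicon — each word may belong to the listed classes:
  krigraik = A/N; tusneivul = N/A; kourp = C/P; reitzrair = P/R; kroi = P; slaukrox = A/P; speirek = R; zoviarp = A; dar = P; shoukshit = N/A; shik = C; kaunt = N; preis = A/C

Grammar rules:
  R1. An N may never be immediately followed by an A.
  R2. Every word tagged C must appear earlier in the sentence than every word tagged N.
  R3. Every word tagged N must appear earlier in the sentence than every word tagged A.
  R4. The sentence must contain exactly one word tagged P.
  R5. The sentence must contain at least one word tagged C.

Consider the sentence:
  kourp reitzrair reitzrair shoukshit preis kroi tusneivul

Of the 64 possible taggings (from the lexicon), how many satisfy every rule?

Candidates per position — 1:kourp {C,P}; 2:reitzrair {P,R}; 3:reitzrair {P,R}; 4:shoukshit {N,A}; 5:preis {A,C}; 6:kroi {P}; 7:tusneivul {N,A}.
There are 64 candidate sequences in total.
The sequences that satisfy every rule: C R R A A P A; C R R A C P A.
Count = 2.

2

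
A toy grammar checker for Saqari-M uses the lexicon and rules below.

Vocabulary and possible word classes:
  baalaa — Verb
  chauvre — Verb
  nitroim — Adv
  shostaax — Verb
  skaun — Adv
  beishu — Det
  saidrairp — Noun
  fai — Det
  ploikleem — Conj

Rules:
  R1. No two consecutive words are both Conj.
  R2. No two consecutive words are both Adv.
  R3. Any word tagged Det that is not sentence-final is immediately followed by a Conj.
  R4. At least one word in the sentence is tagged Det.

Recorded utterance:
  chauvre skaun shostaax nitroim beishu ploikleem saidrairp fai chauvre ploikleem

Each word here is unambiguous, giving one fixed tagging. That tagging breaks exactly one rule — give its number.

3

Fixed tagging: Verb Adv Verb Adv Det Conj Noun Det Verb Conj.
Rule check: R1 ok, R2 ok, R3 fails, R4 ok.
Only rule 3 fails.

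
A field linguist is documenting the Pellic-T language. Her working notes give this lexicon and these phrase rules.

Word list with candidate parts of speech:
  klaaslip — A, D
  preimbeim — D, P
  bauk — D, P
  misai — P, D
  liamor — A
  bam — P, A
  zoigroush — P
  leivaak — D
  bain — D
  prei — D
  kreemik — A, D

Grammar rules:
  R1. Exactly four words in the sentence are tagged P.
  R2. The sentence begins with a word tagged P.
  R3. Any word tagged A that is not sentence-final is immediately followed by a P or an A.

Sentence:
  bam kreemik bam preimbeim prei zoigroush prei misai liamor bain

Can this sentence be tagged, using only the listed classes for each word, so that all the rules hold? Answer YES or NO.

Candidates per position — 1:bam {P,A}; 2:kreemik {A,D}; 3:bam {P,A}; 4:preimbeim {D,P}; 5:prei {D}; 6:zoigroush {P}; 7:prei {D}; 8:misai {P,D}; 9:liamor {A}; 10:bain {D}.
Rule 3 cannot be satisfied by any choice of tags from the lexicon.
So there is no consistent tagging.

NO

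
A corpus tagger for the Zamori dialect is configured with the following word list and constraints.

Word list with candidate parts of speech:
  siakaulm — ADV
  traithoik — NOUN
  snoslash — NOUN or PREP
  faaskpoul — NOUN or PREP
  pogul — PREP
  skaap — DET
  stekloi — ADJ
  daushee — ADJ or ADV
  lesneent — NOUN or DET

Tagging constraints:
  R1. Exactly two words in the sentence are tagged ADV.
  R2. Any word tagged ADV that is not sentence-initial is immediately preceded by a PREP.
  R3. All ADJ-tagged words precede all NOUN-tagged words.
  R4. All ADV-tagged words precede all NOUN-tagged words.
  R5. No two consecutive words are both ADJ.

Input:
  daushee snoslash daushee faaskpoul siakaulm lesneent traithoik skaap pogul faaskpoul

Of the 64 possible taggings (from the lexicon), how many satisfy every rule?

8

Candidates per position — 1:daushee {ADJ,ADV}; 2:snoslash {NOUN,PREP}; 3:daushee {ADJ,ADV}; 4:faaskpoul {NOUN,PREP}; 5:siakaulm {ADV}; 6:lesneent {NOUN,DET}; 7:traithoik {NOUN}; 8:skaap {DET}; 9:pogul {PREP}; 10:faaskpoul {NOUN,PREP}.
There are 64 candidate sequences in total.
Checking each against the rules leaves 8 sequences.
Count = 8.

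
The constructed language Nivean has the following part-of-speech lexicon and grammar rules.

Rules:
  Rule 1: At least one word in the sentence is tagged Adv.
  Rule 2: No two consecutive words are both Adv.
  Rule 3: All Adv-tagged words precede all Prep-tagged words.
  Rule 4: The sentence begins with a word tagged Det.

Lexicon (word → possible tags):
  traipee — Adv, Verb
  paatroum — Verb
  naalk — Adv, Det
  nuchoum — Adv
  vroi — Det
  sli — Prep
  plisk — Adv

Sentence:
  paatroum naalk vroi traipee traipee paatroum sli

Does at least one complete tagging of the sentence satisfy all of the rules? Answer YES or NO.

Candidates per position — 1:paatroum {Verb}; 2:naalk {Adv,Det}; 3:vroi {Det}; 4:traipee {Adv,Verb}; 5:traipee {Adv,Verb}; 6:paatroum {Verb}; 7:sli {Prep}.
Rule 4 cannot be satisfied by any choice of tags from the lexicon.
So there is no consistent tagging.

NO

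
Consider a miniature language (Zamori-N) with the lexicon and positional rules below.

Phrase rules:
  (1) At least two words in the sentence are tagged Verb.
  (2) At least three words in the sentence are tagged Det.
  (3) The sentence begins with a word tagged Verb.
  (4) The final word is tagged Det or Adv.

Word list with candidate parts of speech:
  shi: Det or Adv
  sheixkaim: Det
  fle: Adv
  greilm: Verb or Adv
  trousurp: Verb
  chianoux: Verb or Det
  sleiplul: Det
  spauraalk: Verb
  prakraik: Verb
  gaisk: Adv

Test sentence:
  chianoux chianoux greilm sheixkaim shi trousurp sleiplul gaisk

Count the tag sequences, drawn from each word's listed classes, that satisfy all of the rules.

6

Candidates per position — 1:chianoux {Verb,Det}; 2:chianoux {Verb,Det}; 3:greilm {Verb,Adv}; 4:sheixkaim {Det}; 5:shi {Det,Adv}; 6:trousurp {Verb}; 7:sleiplul {Det}; 8:gaisk {Adv}.
There are 16 candidate sequences in total.
Checking each against the rules leaves 6 sequences.
Count = 6.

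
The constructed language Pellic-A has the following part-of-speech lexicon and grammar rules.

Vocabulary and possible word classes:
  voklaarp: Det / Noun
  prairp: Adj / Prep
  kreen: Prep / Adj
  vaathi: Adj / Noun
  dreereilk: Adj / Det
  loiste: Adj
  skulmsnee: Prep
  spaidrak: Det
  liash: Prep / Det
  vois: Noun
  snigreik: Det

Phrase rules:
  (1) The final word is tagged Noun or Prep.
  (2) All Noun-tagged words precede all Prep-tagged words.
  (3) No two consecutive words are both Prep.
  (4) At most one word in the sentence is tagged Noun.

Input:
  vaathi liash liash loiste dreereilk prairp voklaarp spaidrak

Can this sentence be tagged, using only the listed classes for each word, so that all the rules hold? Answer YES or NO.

Candidates per position — 1:vaathi {Adj,Noun}; 2:liash {Prep,Det}; 3:liash {Prep,Det}; 4:loiste {Adj}; 5:dreereilk {Adj,Det}; 6:prairp {Adj,Prep}; 7:voklaarp {Det,Noun}; 8:spaidrak {Det}.
Rule 1 cannot be satisfied by any choice of tags from the lexicon.
So there is no consistent tagging.

NO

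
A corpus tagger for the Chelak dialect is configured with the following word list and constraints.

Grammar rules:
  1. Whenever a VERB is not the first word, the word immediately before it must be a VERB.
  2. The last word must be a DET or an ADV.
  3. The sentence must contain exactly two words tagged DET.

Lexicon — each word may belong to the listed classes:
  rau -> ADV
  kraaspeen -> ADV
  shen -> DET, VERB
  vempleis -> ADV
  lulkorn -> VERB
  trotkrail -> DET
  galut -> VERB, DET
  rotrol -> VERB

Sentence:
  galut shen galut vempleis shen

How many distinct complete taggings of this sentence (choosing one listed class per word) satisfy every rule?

1

Candidates per position — 1:galut {VERB,DET}; 2:shen {DET,VERB}; 3:galut {VERB,DET}; 4:vempleis {ADV}; 5:shen {DET,VERB}.
There are 16 candidate sequences in total.
The sequences that satisfy every rule: VERB VERB DET ADV DET.
Count = 1.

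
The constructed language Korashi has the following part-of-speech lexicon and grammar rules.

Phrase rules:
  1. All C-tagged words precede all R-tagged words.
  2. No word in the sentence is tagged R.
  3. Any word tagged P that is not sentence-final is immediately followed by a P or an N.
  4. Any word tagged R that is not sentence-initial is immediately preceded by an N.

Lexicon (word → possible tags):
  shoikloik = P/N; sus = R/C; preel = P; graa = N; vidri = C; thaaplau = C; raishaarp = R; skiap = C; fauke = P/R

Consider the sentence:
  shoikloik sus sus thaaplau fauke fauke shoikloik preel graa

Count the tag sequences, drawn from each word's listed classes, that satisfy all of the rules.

2

Candidates per position — 1:shoikloik {P,N}; 2:sus {R,C}; 3:sus {R,C}; 4:thaaplau {C}; 5:fauke {P,R}; 6:fauke {P,R}; 7:shoikloik {P,N}; 8:preel {P}; 9:graa {N}.
There are 64 candidate sequences in total.
The sequences that satisfy every rule: N C C C P P P P N; N C C C P P N P N.
Count = 2.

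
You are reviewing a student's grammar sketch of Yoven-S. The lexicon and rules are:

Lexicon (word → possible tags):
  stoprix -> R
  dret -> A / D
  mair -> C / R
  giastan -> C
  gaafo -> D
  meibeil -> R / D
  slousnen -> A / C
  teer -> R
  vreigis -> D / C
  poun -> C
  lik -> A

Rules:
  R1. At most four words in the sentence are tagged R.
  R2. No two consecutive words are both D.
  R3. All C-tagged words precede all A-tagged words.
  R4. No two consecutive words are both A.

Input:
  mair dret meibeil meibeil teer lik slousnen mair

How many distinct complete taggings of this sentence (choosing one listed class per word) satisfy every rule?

Candidates per position — 1:mair {C,R}; 2:dret {A,D}; 3:meibeil {R,D}; 4:meibeil {R,D}; 5:teer {R}; 6:lik {A}; 7:slousnen {A,C}; 8:mair {C,R}.
There are 64 candidate sequences in total.
Every candidate sequence violates at least one rule; no consistent tagging exists.
Count = 0.

0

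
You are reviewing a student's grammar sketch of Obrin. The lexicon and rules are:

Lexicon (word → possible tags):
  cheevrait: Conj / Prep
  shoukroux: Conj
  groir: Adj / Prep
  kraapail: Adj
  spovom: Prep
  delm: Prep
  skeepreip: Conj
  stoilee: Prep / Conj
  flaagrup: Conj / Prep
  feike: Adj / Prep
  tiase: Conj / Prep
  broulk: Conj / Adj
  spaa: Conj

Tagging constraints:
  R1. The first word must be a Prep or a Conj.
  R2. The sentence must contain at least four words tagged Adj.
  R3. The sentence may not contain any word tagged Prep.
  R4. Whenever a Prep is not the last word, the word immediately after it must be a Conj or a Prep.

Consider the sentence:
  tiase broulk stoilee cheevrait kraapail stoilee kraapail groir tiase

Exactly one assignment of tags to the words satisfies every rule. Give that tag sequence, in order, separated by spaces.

Candidates per position — 1:tiase {Conj,Prep}; 2:broulk {Conj,Adj}; 3:stoilee {Prep,Conj}; 4:cheevrait {Conj,Prep}; 5:kraapail {Adj}; 6:stoilee {Prep,Conj}; 7:kraapail {Adj}; 8:groir {Adj,Prep}; 9:tiase {Conj,Prep}.
At position 1, choosing Prep makes rule 3 impossible to satisfy; hence Conj.
At position 2, choosing Conj makes rule 2 impossible to satisfy; hence Adj.
At position 3, choosing Prep makes rule 3 impossible to satisfy; hence Conj.
At position 4, choosing Prep makes rule 3 impossible to satisfy; hence Conj.
At position 6, choosing Prep makes rule 3 impossible to satisfy; hence Conj.
At position 8, choosing Prep makes rule 2 impossible to satisfy; hence Adj.
At position 9, choosing Prep makes rule 3 impossible to satisfy; hence Conj.
The unique satisfying tagging is: Conj Adj Conj Conj Adj Conj Adj Adj Conj.
Verifying each rule — rule 1 ✓; rule 2 ✓; rule 3 ✓; rule 4 ✓.

Conj Adj Conj Conj Adj Conj Adj Adj Conj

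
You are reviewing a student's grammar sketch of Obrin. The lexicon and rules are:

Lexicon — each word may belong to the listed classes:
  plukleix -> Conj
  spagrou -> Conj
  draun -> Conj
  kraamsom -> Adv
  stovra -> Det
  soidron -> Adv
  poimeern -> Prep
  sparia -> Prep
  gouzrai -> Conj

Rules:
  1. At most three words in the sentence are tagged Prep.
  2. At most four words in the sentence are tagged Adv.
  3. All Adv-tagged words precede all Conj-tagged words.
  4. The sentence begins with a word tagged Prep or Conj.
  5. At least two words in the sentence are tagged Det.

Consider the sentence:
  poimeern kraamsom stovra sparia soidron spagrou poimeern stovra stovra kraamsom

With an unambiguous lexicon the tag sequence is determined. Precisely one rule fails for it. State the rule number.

Fixed tagging: Prep Adv Det Prep Adv Conj Prep Det Det Adv.
Applying the rules: R1 ok, R2 ok, R3 fails, R4 ok, R5 ok.
Only rule 3 fails.

3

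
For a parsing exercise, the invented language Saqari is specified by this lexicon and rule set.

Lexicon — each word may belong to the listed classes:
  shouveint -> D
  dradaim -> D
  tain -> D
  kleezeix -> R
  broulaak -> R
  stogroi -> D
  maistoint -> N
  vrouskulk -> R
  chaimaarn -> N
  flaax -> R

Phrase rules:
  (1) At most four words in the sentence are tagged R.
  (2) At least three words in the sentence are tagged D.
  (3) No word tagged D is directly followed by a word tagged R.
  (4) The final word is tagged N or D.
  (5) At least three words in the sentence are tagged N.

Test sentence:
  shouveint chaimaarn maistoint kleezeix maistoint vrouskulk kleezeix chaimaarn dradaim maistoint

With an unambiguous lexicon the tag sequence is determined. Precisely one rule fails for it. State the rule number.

Fixed tagging: D N N R N R R N D N.
Applying the rules: R1 ok, R2 fails, R3 ok, R4 ok, R5 ok.
Only rule 2 fails.

2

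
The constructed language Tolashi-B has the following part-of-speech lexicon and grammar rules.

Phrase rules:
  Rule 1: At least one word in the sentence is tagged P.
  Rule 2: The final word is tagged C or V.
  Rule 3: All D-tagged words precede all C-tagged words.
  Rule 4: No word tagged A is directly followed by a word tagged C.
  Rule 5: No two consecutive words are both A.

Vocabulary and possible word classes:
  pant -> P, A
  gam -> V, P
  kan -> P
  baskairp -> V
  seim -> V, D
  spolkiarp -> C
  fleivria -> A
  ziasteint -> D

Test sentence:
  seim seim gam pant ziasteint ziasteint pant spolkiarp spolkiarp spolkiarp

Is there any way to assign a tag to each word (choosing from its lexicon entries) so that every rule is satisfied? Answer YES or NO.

Candidates per position — 1:seim {V,D}; 2:seim {V,D}; 3:gam {V,P}; 4:pant {P,A}; 5:ziasteint {D}; 6:ziasteint {D}; 7:pant {P,A}; 8:spolkiarp {C}; 9:spolkiarp {C}; 10:spolkiarp {C}.
One satisfying assignment: V D P P D D P C C C.
Checking: rule 1 ✓; rule 2 ✓; rule 3 ✓; rule 4 ✓; rule 5 ✓.

YES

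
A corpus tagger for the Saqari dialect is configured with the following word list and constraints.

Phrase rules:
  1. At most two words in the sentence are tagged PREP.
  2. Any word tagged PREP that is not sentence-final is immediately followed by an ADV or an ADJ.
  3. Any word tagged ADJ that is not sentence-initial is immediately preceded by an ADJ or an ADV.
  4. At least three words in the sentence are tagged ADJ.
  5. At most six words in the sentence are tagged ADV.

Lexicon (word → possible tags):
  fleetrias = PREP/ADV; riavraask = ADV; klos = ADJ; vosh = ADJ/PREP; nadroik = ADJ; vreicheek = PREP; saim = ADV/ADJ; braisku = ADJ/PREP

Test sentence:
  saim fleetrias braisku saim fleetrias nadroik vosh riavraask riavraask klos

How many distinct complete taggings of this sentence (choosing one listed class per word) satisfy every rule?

11

Candidates per position — 1:saim {ADV,ADJ}; 2:fleetrias {PREP,ADV}; 3:braisku {ADJ,PREP}; 4:saim {ADV,ADJ}; 5:fleetrias {PREP,ADV}; 6:nadroik {ADJ}; 7:vosh {ADJ,PREP}; 8:riavraask {ADV}; 9:riavraask {ADV}; 10:klos {ADJ}.
There are 64 candidate sequences in total.
Checking each against the rules leaves 11 sequences.
Count = 11.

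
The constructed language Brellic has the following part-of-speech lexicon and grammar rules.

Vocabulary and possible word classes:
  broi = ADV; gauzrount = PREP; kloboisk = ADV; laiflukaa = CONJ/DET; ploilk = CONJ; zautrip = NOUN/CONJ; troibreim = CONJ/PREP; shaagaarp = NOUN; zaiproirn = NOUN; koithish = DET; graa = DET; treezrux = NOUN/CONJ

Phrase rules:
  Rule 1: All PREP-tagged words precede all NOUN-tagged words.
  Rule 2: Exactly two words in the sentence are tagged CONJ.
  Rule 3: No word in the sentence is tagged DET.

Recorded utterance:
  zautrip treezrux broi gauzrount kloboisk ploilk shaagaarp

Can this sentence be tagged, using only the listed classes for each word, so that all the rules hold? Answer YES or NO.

Candidates per position — 1:zautrip {NOUN,CONJ}; 2:treezrux {NOUN,CONJ}; 3:broi {ADV}; 4:gauzrount {PREP}; 5:kloboisk {ADV}; 6:ploilk {CONJ}; 7:shaagaarp {NOUN}.
Every candidate sequence violates at least one rule; no consistent tagging exists.

NO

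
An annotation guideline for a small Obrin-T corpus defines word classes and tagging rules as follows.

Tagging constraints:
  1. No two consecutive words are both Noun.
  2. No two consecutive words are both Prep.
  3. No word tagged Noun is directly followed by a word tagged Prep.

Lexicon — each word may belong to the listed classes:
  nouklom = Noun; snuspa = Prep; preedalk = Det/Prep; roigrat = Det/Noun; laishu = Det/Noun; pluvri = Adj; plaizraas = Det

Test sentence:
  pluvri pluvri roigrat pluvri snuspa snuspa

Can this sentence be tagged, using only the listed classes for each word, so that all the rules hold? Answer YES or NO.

NO

Candidates per position — 1:pluvri {Adj}; 2:pluvri {Adj}; 3:roigrat {Det,Noun}; 4:pluvri {Adj}; 5:snuspa {Prep}; 6:snuspa {Prep}.
Rule 2 cannot be satisfied by any choice of tags from the lexicon.
So there is no consistent tagging.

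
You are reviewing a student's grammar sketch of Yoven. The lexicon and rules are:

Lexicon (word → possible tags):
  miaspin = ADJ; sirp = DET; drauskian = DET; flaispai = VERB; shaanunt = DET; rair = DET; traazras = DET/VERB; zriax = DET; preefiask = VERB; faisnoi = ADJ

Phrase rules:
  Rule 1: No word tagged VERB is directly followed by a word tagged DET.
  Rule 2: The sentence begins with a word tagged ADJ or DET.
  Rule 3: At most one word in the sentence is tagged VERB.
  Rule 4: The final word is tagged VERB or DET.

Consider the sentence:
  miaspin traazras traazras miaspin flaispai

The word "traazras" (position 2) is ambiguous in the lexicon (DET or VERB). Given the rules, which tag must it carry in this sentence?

DET

Candidates per position — 1:miaspin {ADJ}; 2:traazras {DET,VERB}; 3:traazras {DET,VERB}; 4:miaspin {ADJ}; 5:flaispai {VERB}.
Position 2: VERB is ruled out by rule 3; that leaves DET.
Position 3: VERB is ruled out by rule 3; that leaves DET.
That leaves exactly one tagging: ADJ DET DET ADJ VERB.
Verifying each rule — rule 1 ok; rule 2 ok; rule 3 ok; rule 4 ok.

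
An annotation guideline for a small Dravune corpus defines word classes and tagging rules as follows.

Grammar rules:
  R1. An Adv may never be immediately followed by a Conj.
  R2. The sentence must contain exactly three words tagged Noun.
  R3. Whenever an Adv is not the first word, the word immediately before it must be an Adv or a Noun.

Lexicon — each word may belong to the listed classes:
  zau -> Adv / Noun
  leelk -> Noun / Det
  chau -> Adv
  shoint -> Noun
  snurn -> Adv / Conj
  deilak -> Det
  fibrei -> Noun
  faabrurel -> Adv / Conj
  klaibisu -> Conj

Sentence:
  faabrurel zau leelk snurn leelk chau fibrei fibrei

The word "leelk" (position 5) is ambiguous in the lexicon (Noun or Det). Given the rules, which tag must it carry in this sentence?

Noun

Candidates per position — 1:faabrurel {Adv,Conj}; 2:zau {Adv,Noun}; 3:leelk {Noun,Det}; 4:snurn {Adv,Conj}; 5:leelk {Noun,Det}; 6:chau {Adv}; 7:fibrei {Noun}; 8:fibrei {Noun}.
Word 5 cannot be Det — rule 3 would then fail for every completion. It is Noun.
Word 2 cannot be Noun — rule 2 would then fail for every completion. It is Adv.
Word 3 cannot be Noun — rule 2 would then fail for every completion. It is Det.
Word 4 cannot be Adv — rule 3 would then fail for every completion. It is Conj.
Word 1 cannot be Conj — rule 3 would then fail for every completion. It is Adv.
That leaves exactly one tagging: Adv Adv Det Conj Noun Adv Noun Noun.
Check: rule 1 satisfied; rule 2 satisfied; rule 3 satisfied.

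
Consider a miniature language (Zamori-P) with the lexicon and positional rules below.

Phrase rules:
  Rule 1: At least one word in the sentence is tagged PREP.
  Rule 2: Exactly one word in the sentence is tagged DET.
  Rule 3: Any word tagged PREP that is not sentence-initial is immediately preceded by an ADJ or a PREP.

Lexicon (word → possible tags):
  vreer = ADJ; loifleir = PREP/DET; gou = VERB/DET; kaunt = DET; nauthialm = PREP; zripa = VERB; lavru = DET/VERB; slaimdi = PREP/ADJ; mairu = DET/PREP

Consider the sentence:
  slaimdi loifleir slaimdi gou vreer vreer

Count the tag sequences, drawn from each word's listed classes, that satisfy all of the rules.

Candidates per position — 1:slaimdi {PREP,ADJ}; 2:loifleir {PREP,DET}; 3:slaimdi {PREP,ADJ}; 4:gou {VERB,DET}; 5:vreer {ADJ}; 6:vreer {ADJ}.
There are 16 candidate sequences in total.
The sequences that satisfy every rule: PREP PREP PREP DET ADJ ADJ; PREP PREP ADJ DET ADJ ADJ; PREP DET ADJ VERB ADJ ADJ; ADJ PREP PREP DET ADJ ADJ; ADJ PREP ADJ DET ADJ ADJ.
Count = 5.

5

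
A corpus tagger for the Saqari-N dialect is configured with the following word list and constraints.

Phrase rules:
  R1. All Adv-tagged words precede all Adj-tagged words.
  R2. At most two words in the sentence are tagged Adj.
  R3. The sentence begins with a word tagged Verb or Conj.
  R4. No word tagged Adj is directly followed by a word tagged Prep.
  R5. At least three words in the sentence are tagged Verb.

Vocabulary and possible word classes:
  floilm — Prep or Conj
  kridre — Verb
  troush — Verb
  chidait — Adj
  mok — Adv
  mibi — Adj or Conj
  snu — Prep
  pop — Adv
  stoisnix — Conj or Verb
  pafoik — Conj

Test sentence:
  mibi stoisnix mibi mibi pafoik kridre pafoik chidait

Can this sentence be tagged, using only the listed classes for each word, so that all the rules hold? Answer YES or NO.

NO

Candidates per position — 1:mibi {Adj,Conj}; 2:stoisnix {Conj,Verb}; 3:mibi {Adj,Conj}; 4:mibi {Adj,Conj}; 5:pafoik {Conj}; 6:kridre {Verb}; 7:pafoik {Conj}; 8:chidait {Adj}.
Rule 5 cannot be satisfied by any choice of tags from the lexicon.
So there is no consistent tagging.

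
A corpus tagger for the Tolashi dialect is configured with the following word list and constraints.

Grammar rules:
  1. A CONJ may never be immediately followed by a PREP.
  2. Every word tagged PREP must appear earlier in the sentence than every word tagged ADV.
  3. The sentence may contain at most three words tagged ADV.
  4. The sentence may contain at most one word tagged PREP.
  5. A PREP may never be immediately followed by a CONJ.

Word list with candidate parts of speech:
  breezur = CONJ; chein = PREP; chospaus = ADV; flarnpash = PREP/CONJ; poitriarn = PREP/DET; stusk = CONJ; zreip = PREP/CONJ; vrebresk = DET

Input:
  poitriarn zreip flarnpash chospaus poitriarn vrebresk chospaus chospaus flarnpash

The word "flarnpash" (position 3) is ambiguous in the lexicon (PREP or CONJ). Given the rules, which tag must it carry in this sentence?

CONJ

Candidates per position — 1:poitriarn {PREP,DET}; 2:zreip {PREP,CONJ}; 3:flarnpash {PREP,CONJ}; 4:chospaus {ADV}; 5:poitriarn {PREP,DET}; 6:vrebresk {DET}; 7:chospaus {ADV}; 8:chospaus {ADV}; 9:flarnpash {PREP,CONJ}.
Position 5: PREP is ruled out by rule 2; that leaves DET.
Position 9: PREP is ruled out by rule 2; that leaves CONJ.
Position 3: the remaining choice is settled jointly with positions 1, 2 — only CONJ at position 3 is part of a tagging that satisfies every rule.
The unique satisfying tagging is: DET CONJ CONJ ADV DET DET ADV ADV CONJ.
Check: rule 1 ok; rule 2 ok; rule 3 ok; rule 4 ok; rule 5 ok.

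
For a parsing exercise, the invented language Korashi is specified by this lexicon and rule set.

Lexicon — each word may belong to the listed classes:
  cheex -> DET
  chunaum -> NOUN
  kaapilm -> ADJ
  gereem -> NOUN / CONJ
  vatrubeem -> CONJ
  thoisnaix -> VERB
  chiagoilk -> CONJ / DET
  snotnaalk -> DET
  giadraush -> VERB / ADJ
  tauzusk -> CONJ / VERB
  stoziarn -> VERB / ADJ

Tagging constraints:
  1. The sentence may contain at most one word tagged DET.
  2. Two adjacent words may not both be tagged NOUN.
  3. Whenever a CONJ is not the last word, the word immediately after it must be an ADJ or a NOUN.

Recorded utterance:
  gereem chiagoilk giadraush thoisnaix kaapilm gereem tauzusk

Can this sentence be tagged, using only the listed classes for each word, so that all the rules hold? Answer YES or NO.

Candidates per position — 1:gereem {NOUN,CONJ}; 2:chiagoilk {CONJ,DET}; 3:giadraush {VERB,ADJ}; 4:thoisnaix {VERB}; 5:kaapilm {ADJ}; 6:gereem {NOUN,CONJ}; 7:tauzusk {CONJ,VERB}.
One satisfying assignment: NOUN DET ADJ VERB ADJ NOUN CONJ.
Verifying each rule — rule 1 satisfied; rule 2 satisfied; rule 3 satisfied.

YES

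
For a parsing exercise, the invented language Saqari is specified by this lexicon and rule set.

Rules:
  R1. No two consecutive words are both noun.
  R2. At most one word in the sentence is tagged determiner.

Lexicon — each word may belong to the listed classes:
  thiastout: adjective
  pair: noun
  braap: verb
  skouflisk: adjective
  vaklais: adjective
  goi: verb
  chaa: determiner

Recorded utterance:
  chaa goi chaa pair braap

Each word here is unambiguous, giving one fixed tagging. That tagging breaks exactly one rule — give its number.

Fixed tagging: determiner verb determiner noun verb.
Applying the rules: R1 ok, R2 fails.
Only rule 2 fails.

2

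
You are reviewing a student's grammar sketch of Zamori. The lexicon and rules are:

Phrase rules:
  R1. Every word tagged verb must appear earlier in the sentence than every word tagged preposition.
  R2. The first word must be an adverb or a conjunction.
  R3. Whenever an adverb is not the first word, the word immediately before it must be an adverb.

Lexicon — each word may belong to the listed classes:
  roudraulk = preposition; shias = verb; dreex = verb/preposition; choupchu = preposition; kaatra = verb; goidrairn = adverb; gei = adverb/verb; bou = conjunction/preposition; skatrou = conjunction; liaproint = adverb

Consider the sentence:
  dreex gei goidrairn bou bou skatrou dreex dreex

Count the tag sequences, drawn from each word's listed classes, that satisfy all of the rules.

Candidates per position — 1:dreex {verb,preposition}; 2:gei {adverb,verb}; 3:goidrairn {adverb}; 4:bou {conjunction,preposition}; 5:bou {conjunction,preposition}; 6:skatrou {conjunction}; 7:dreex {verb,preposition}; 8:dreex {verb,preposition}.
There are 64 candidate sequences in total.
Rule 2 cannot be satisfied by any choice of tags from the lexicon.
So there is no consistent tagging.
Count = 0.

0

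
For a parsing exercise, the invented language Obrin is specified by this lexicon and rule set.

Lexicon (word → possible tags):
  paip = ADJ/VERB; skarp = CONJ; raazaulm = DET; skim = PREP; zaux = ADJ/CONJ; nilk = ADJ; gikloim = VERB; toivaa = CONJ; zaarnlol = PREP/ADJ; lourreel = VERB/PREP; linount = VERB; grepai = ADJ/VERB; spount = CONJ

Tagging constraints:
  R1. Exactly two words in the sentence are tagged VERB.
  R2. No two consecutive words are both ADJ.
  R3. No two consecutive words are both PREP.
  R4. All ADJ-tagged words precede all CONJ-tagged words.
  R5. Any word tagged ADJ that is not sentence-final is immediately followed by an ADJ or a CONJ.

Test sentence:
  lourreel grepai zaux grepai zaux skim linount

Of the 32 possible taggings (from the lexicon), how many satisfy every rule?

1

Candidates per position — 1:lourreel {VERB,PREP}; 2:grepai {ADJ,VERB}; 3:zaux {ADJ,CONJ}; 4:grepai {ADJ,VERB}; 5:zaux {ADJ,CONJ}; 6:skim {PREP}; 7:linount {VERB}.
There are 32 candidate sequences in total.
The sequences that satisfy every rule: PREP ADJ CONJ VERB CONJ PREP VERB.
Count = 1.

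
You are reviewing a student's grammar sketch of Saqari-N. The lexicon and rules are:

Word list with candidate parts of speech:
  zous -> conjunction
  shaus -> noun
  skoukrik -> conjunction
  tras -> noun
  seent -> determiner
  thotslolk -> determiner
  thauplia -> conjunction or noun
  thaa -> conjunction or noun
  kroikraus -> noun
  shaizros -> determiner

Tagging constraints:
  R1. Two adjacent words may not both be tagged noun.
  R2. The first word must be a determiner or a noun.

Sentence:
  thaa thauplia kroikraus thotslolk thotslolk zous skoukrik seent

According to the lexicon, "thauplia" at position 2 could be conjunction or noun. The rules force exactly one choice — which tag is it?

Candidates per position — 1:thaa {conjunction,noun}; 2:thauplia {conjunction,noun}; 3:kroikraus {noun}; 4:thotslolk {determiner}; 5:thotslolk {determiner}; 6:zous {conjunction}; 7:skoukrik {conjunction}; 8:seent {determiner}.
Position 1: conjunction is ruled out by rule 2; that leaves noun.
Position 2: noun is ruled out by rule 1; that leaves conjunction.
That leaves exactly one tagging: noun conjunction noun determiner determiner conjunction conjunction determiner.
Checking: rule 1 satisfied; rule 2 satisfied.

conjunction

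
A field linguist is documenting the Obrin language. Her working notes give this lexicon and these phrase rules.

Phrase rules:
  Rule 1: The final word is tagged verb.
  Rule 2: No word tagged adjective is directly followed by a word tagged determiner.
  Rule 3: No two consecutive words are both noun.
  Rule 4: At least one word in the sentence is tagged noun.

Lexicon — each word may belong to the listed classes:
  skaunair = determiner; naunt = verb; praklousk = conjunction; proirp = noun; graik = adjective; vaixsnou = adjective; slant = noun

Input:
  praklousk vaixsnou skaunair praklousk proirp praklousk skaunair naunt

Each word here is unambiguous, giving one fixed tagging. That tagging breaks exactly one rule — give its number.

2

Fixed tagging: conjunction adjective determiner conjunction noun conjunction determiner verb.
Applying the rules: R1 ✓, R2 ✗, R3 ✓, R4 ✓.
Only rule 2 fails.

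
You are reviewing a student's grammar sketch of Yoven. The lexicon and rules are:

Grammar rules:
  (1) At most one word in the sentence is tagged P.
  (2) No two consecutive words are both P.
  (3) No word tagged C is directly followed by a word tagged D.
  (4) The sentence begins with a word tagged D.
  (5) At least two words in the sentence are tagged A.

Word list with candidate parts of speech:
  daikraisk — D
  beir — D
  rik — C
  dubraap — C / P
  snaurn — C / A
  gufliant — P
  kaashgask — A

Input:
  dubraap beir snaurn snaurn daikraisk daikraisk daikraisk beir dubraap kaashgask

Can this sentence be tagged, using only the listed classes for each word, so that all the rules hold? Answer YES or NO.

NO

Candidates per position — 1:dubraap {C,P}; 2:beir {D}; 3:snaurn {C,A}; 4:snaurn {C,A}; 5:daikraisk {D}; 6:daikraisk {D}; 7:daikraisk {D}; 8:beir {D}; 9:dubraap {C,P}; 10:kaashgask {A}.
Rule 4 cannot be satisfied by any choice of tags from the lexicon.
So there is no consistent tagging.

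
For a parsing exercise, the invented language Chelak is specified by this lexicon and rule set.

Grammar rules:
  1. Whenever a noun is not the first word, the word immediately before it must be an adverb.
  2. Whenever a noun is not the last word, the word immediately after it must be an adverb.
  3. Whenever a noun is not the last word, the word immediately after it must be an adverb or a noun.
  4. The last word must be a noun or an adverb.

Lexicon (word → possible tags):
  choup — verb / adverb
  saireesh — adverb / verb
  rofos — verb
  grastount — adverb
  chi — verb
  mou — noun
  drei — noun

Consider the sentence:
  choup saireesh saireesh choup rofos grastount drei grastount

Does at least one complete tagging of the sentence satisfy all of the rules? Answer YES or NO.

Candidates per position — 1:choup {verb,adverb}; 2:saireesh {adverb,verb}; 3:saireesh {adverb,verb}; 4:choup {verb,adverb}; 5:rofos {verb}; 6:grastount {adverb}; 7:drei {noun}; 8:grastount {adverb}.
One satisfying assignment: verb verb verb adverb verb adverb noun adverb.
Rule-by-rule: rule 1 ✓; rule 2 ✓; rule 3 ✓; rule 4 ✓.

YES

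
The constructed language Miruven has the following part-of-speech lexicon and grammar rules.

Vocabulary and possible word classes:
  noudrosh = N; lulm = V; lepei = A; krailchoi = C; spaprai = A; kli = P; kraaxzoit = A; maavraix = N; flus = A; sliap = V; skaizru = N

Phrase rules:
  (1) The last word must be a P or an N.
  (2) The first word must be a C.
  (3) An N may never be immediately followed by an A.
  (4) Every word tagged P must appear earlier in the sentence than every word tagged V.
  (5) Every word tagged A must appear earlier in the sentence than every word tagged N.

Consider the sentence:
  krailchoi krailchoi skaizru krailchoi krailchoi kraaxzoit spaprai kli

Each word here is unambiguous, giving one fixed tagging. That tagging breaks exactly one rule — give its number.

5

Fixed tagging: C C N C C A A P.
Rule check: R1 ✓, R2 ✓, R3 ✓, R4 ✓, R5 ✗.
Only rule 5 fails.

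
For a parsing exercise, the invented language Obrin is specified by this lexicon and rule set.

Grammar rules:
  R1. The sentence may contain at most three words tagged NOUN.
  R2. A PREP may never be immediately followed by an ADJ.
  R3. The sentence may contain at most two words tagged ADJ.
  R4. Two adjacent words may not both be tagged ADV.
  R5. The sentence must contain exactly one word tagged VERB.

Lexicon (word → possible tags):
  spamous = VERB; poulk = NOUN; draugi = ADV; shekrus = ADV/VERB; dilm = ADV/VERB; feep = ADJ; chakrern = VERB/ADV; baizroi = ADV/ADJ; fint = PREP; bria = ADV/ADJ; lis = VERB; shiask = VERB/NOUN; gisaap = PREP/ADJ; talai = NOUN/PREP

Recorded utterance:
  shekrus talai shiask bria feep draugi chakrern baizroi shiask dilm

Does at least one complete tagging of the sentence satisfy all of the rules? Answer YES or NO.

YES

Candidates per position — 1:shekrus {ADV,VERB}; 2:talai {NOUN,PREP}; 3:shiask {VERB,NOUN}; 4:bria {ADV,ADJ}; 5:feep {ADJ}; 6:draugi {ADV}; 7:chakrern {VERB,ADV}; 8:baizroi {ADV,ADJ}; 9:shiask {VERB,NOUN}; 10:dilm {ADV,VERB}.
One satisfying assignment: ADV NOUN NOUN ADV ADJ ADV VERB ADJ NOUN ADV.
Verifying each rule — rule 1 satisfied; rule 2 satisfied; rule 3 satisfied; rule 4 satisfied; rule 5 satisfied.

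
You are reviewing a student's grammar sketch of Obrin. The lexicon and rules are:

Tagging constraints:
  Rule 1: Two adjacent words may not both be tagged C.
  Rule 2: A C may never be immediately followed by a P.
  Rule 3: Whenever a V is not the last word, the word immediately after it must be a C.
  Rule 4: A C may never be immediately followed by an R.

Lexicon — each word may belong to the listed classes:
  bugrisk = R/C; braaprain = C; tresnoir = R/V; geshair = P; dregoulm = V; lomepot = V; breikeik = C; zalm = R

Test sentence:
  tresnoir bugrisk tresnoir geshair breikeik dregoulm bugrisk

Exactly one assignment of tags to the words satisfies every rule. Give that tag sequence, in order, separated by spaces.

Candidates per position — 1:tresnoir {R,V}; 2:bugrisk {R,C}; 3:tresnoir {R,V}; 4:geshair {P}; 5:breikeik {C}; 6:dregoulm {V}; 7:bugrisk {R,C}.
If word 3 were V, no tagging could satisfy rule 3; so word 3 is R.
If word 7 were R, no tagging could satisfy rule 3; so word 7 is C.
If word 2 were C, no tagging could satisfy rule 4; so word 2 is R.
If word 1 were V, no tagging could satisfy rule 3; so word 1 is R.
The unique satisfying tagging is: R R R P C V C.
Checking: rule 1 satisfied; rule 2 satisfied; rule 3 satisfied; rule 4 satisfied.

R R R P C V C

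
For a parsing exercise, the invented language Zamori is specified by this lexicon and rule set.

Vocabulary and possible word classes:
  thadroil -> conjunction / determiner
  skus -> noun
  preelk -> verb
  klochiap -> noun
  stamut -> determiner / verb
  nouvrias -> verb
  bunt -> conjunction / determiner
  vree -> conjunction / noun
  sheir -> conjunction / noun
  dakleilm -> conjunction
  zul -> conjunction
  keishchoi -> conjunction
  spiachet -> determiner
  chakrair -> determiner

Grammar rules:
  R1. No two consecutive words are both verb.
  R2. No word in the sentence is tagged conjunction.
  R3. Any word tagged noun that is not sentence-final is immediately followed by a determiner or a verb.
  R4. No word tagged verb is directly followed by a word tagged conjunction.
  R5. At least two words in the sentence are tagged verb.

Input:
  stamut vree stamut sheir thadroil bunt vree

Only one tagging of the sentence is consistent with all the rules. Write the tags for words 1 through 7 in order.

verb noun verb noun determiner determiner noun

Candidates per position — 1:stamut {determiner,verb}; 2:vree {conjunction,noun}; 3:stamut {determiner,verb}; 4:sheir {conjunction,noun}; 5:thadroil {conjunction,determiner}; 6:bunt {conjunction,determiner}; 7:vree {conjunction,noun}.
Word 1 cannot be determiner — rule 5 would then fail for every completion. It is verb.
Word 2 cannot be conjunction — rule 2 would then fail for every completion. It is noun.
Word 3 cannot be determiner — rule 5 would then fail for every completion. It is verb.
Word 4 cannot be conjunction — rule 2 would then fail for every completion. It is noun.
Word 5 cannot be conjunction — rule 2 would then fail for every completion. It is determiner.
Word 6 cannot be conjunction — rule 2 would then fail for every completion. It is determiner.
Word 7 cannot be conjunction — rule 2 would then fail for every completion. It is noun.
The only consistent sequence is: verb noun verb noun determiner determiner noun.
Rule-by-rule: rule 1 ok; rule 2 ok; rule 3 ok; rule 4 ok; rule 5 ok.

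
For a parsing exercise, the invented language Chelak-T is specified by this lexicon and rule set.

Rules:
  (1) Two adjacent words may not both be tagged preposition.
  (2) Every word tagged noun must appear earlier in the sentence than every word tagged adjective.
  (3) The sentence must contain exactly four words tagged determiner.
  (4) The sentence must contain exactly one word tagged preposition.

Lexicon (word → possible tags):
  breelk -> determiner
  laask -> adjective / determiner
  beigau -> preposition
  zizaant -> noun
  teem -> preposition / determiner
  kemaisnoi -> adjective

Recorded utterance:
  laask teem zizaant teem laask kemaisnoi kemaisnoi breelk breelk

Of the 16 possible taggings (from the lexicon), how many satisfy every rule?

2

Candidates per position — 1:laask {adjective,determiner}; 2:teem {preposition,determiner}; 3:zizaant {noun}; 4:teem {preposition,determiner}; 5:laask {adjective,determiner}; 6:kemaisnoi {adjective}; 7:kemaisnoi {adjective}; 8:breelk {determiner}; 9:breelk {determiner}.
There are 16 candidate sequences in total.
The sequences that satisfy every rule: determiner preposition noun determiner adjective adjective adjective determiner determiner; determiner determiner noun preposition adjective adjective adjective determiner determiner.
Count = 2.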